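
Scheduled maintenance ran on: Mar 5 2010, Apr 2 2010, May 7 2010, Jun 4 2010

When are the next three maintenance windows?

Gaps: 28, 35, 28 days — a mix of 28 and 35. Every date is a Friday.
Each is the 1st Friday of its month.
1st Friday of July 2010: Jul 2 2010.
1st Friday of August 2010: Aug 6 2010.
1st Friday of September 2010: Sep 3 2010.

Jul 2 2010, Aug 6 2010, Sep 3 2010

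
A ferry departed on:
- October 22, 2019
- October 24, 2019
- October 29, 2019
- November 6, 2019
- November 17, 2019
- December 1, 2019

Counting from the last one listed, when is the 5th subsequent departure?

The spacing grows by 3 each time: 2, 5, 8, 11, 14 days.
Next gap: 17 days. December 1, 2019 + 17 days = December 18, 2019.
Next gap: 20 days. December 18, 2019 + 20 days = January 7, 2020.
Next gap: 23 days. January 7, 2020 + 23 days = January 30, 2020.
Next gap: 26 days. January 30, 2020 + 26 days = February 25, 2020.
Next gap: 29 days. February 25, 2020 + 29 days = March 25, 2020.

March 25, 2020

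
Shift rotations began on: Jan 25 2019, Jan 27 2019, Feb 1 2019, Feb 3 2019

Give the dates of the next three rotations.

Feb 8 2019, Feb 10 2019, Feb 15 2019

Gaps: 2, 5, 2 days — not constant, but cyclic with period 2.
The events fall on every Friday and Sunday.
Next Friday: Feb 8 2019.
Next Sunday: Feb 10 2019.
Next Friday: Feb 15 2019.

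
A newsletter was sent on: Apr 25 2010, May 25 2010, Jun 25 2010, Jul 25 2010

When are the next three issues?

Aug 25 2010, Sep 25 2010, Oct 25 2010

The day-of-month is always 25 (30, 31, 30 days between events).
So this recurs on the 25th of each month.
August 2010: Aug 25 2010.
Next: September 2010 → Sep 25 2010.
October 2010: Oct 25 2010.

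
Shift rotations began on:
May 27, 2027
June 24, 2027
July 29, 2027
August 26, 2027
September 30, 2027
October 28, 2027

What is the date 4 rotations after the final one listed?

February 24, 2028

These are Thursdays with 28, 35, 28, 35, 28-day gaps.
Each is the final Thursday of its month — July 29, 2027 is past the 28th, so '4th Thursday' doesn't fit.
November 2027 ends with Thursday November 25, 2027.
December 2027 ends with Thursday December 30, 2027.
January 2028 ends with Thursday January 27, 2028.
February 2028 ends with Thursday February 24, 2028.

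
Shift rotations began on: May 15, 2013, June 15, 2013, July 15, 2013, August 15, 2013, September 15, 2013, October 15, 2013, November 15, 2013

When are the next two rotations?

December 15, 2013; January 15, 2014

The day-of-month is always 15 (31, 30, 31, 31, 30, 31 days between events).
So this recurs on the 15th of each month.
December 2013: December 15, 2013.
Next: January 2014 → January 15, 2014.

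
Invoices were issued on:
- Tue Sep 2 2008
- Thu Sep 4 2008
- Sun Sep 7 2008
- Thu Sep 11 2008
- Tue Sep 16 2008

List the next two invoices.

Mon Sep 22 2008, Mon Sep 29 2008

Gaps: 2, 3, 4, 5 days — each gap is 1 larger than the previous one.
Next gap: 6 days. Tue Sep 16 2008 + 6 days = Mon Sep 22 2008.
Next gap: 7 days. Mon Sep 22 2008 + 7 days = Mon Sep 29 2008.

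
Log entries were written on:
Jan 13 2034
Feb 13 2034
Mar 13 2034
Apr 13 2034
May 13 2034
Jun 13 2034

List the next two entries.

Jul 13 2034, Aug 13 2034

Each date is the 13th; the gaps (31, 28, 31, 30, 31) track the month lengths.
The rule is the 13th of each month.
Next: July 2034 → Jul 13 2034.
Next: August 2034 → Aug 13 2034.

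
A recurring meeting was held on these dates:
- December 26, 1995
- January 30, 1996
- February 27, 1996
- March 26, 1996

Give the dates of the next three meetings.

Every date is a Tuesday; gaps 35, 28, 28 days.
Each is the last Tuesday of its month (at least one falls on the 29th or later, ruling out '4th Tuesday').
April 1996 ends with Tuesday April 30, 1996.
Last Tuesday of May 1996: May 28, 1996.
June 1996 ends with Tuesday June 25, 1996.

April 30, 1996; May 28, 1996; June 25, 1996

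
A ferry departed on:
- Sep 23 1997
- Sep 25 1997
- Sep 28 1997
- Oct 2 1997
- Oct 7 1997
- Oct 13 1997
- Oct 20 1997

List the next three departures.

Oct 28 1997, Nov 6 1997, Nov 16 1997

Gaps: 2, 3, 4, 5, 6, 7 days — each gap is 1 larger than the previous one.
Next gap: 8 days. Oct 20 1997 + 8 days = Oct 28 1997.
Next gap: 9 days. Oct 28 1997 + 9 days = Nov 6 1997.
Next gap: 10 days. Nov 6 1997 + 10 days = Nov 16 1997.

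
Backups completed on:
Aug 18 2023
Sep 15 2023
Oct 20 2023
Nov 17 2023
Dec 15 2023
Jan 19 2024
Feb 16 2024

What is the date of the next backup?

Mar 15 2024

Gaps: 28, 35, 28, 28, 35, 28 days — a mix of 28 and 35. Every date is a Friday.
Each is the 3rd Friday of its month.
March 2024 — 3rd Friday is Mar 15 2024.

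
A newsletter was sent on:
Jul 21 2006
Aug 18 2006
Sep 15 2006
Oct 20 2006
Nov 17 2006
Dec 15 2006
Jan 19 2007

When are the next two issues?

Feb 16 2007, Mar 16 2007

All dates are Fridays, 28, 28, 35, 28, 28, 35 days apart.
Specifically, the 3rd Friday of each month.
February 2007 — 3rd Friday is Feb 16 2007.
3rd Friday of March 2007: Mar 16 2007.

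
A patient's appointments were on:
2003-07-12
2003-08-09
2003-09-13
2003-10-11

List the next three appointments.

All dates are Saturdays, 28, 35, 28 days apart.
Specifically, the 2nd Saturday of each month.
November 2003 — 2nd Saturday is 2003-11-08.
December 2003 — 2nd Saturday is 2003-12-13.
January 2004 — 2nd Saturday is 2004-01-10.

2003-11-08, 2003-12-13, 2004-01-10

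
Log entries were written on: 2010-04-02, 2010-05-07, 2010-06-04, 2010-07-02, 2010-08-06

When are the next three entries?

2010-09-03, 2010-10-01, 2010-11-05

Gaps: 35, 28, 28, 35 days — a mix of 28 and 35. Every date is a Friday.
Each is the 1st Friday of its month.
September 2010 — 1st Friday is 2010-09-03.
1st Friday of October 2010: 2010-10-01.
November 2010 — 1st Friday is 2010-11-05.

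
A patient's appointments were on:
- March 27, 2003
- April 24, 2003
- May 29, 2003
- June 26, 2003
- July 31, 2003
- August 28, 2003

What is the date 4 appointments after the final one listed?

These are Thursdays with 28, 35, 28, 35, 28-day gaps.
Each is the final Thursday of its month — May 29, 2003 is past the 28th, so '4th Thursday' doesn't fit.
September 2003 ends with Thursday September 25, 2003.
Last Thursday of October 2003: October 30, 2003.
November 2003 ends with Thursday November 27, 2003.
Last Thursday of December 2003: December 25, 2003.

December 25, 2003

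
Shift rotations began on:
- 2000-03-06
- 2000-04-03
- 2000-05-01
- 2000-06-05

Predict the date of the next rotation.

2000-07-03

Gaps: 28, 28, 35 days — a mix of 28 and 35. Every date is a Monday.
Each is the 1st Monday of its month.
July 2000 — 1st Monday is 2000-07-03.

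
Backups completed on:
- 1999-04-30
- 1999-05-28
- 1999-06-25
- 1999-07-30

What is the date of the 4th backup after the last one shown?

1999-11-26

Every date is a Friday; gaps 28, 28, 35 days.
Each is the last Friday of its month (at least one falls on the 29th or later, ruling out '4th Friday').
August 1999 ends with Friday 1999-08-27.
September 1999 ends with Friday 1999-09-24.
October 1999 ends with Friday 1999-10-29.
Last Friday of November 1999: 1999-11-26.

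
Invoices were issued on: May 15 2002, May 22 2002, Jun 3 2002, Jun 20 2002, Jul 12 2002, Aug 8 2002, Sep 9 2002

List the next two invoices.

Oct 16 2002, Nov 27 2002

Gaps: 7, 12, 17, 22, 27, 32 days — each gap is 5 larger than the previous one.
Next gap: 37 days. Sep 9 2002 + 37 days = Oct 16 2002.
Next gap: 42 days. Oct 16 2002 + 42 days = Nov 27 2002.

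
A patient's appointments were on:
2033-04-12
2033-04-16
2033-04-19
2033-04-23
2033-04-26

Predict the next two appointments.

2033-04-30, 2033-05-03

The gap pattern 4, 3, 4, 3 repeats every 2 events.
These are the Tuesdays and Saturdays of each week.
Next Saturday: 2033-04-30.
Next Tuesday: 2033-05-03.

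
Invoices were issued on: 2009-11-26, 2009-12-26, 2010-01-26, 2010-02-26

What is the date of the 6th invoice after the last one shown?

2010-08-26

Each date is the 26th; the gaps (30, 31, 31) track the month lengths.
The rule is the 26th of each month.
Next: March 2010 → 2010-03-26.
April 2010: 2010-04-26.
Next: May 2010 → 2010-05-26.
June 2010: 2010-06-26.
Next: July 2010 → 2010-07-26.
Next: August 2010 → 2010-08-26.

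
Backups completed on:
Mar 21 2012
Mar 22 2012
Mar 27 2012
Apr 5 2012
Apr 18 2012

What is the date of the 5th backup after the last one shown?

Intervals are 1, 5, 9, 13 days — an arithmetic progression with common difference 4.
Next gap: 17 days. Apr 18 2012 + 17 days = May 5 2012.
Next gap: 21 days. May 5 2012 + 21 days = May 26 2012.
Next gap: 25 days. May 26 2012 + 25 days = Jun 20 2012.
Next gap: 29 days. Jun 20 2012 + 29 days = Jul 19 2012.
Next gap: 33 days. Jul 19 2012 + 33 days = Aug 21 2012.

Aug 21 2012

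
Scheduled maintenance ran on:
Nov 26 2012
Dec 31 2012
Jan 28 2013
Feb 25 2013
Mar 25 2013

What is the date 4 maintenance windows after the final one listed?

All Mondays; the gaps (35, 28, 28, 28) vary with month length.
This is the last Monday of each month.
Last Monday of April 2013: Apr 29 2013.
May 2013 ends with Monday May 27 2013.
Last Monday of June 2013: Jun 24 2013.
Last Monday of July 2013: Jul 29 2013.

Jul 29 2013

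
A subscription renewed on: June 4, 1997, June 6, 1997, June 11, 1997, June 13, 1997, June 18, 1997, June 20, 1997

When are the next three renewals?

Gaps: 2, 5, 2, 5, 2 days — not constant, but cyclic with period 2.
The events fall on every Wednesday and Friday.
The following Wednesday is June 25, 1997.
The following Friday is June 27, 1997.
The following Wednesday is July 2, 1997.

June 25, 1997; June 27, 1997; July 2, 1997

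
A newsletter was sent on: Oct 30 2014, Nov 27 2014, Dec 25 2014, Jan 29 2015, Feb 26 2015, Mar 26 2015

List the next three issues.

Every date is a Thursday; gaps 28, 28, 35, 28, 28 days.
Each is the last Thursday of its month (at least one falls on the 29th or later, ruling out '4th Thursday').
Last Thursday of April 2015: Apr 30 2015.
Last Thursday of May 2015: May 28 2015.
Last Thursday of June 2015: Jun 25 2015.

Apr 30 2015, May 28 2015, Jun 25 2015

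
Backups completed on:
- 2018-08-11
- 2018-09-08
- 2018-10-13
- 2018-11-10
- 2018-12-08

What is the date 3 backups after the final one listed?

2019-03-09

All dates are Saturdays, 28, 35, 28, 28 days apart.
Specifically, the 2nd Saturday of each month.
January 2019 — 2nd Saturday is 2019-01-12.
February 2019 — 2nd Saturday is 2019-02-09.
2nd Saturday of March 2019: 2019-03-09.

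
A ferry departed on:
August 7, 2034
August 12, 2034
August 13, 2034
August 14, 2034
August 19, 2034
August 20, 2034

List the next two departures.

August 21, 2034; August 26, 2034

Gaps: 5, 1, 1, 5, 1 days — not constant, but cyclic with period 3.
The events fall on every Monday, Saturday and Sunday.
Next Monday: August 21, 2034.
The following Saturday is August 26, 2034.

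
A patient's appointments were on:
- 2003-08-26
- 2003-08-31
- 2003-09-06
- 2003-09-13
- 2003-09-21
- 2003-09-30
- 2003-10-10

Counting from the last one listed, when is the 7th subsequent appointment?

2004-01-16

Intervals are 5, 6, 7, 8, 9, 10 days — an arithmetic progression with common difference 1.
Next gap: 11 days. 2003-10-10 + 11 days = 2003-10-21.
Next gap: 12 days. 2003-10-21 + 12 days = 2003-11-02.
Next gap: 13 days. 2003-11-02 + 13 days = 2003-11-15.
Next gap: 14 days. 2003-11-15 + 14 days = 2003-11-29.
Next gap: 15 days. 2003-11-29 + 15 days = 2003-12-14.
Next gap: 16 days. 2003-12-14 + 16 days = 2003-12-30.
Next gap: 17 days. 2003-12-30 + 17 days = 2004-01-16.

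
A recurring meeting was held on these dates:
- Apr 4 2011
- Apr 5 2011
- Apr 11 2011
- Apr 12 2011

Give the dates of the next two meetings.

Apr 18 2011, Apr 19 2011

Every event lands on a Monday or Tuesday (gaps cycle 1, 6, 1).
So the schedule is: every Monday and Tuesday.
The following Monday is Apr 18 2011.
Next Tuesday: Apr 19 2011.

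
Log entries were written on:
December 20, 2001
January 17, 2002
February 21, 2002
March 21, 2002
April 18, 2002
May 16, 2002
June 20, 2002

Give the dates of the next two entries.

These are Thursdays at 28- or 35-day spacing (28, 35, 28, 28, 28, 35).
The pattern: 3rd Thursday of the month.
July 2002 — 3rd Thursday is July 18, 2002.
August 2002 — 3rd Thursday is August 15, 2002.

July 18, 2002; August 15, 2002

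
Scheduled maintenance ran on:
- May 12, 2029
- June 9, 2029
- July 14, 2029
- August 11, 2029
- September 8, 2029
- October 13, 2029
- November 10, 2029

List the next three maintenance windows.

Gaps: 28, 35, 28, 28, 35, 28 days — a mix of 28 and 35. Every date is a Saturday.
Each is the 2nd Saturday of its month.
December 2029 — 2nd Saturday is December 8, 2029.
2nd Saturday of January 2030: January 12, 2030.
February 2030 — 2nd Saturday is February 9, 2030.

December 8, 2029; January 12, 2030; February 9, 2030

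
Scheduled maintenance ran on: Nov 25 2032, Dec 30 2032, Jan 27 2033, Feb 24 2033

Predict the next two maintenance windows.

These are Thursdays with 35, 28, 28-day gaps.
Each is the final Thursday of its month — Dec 30 2032 is past the 28th, so '4th Thursday' doesn't fit.
Last Thursday of March 2033: Mar 31 2033.
Last Thursday of April 2033: Apr 28 2033.

Mar 31 2033, Apr 28 2033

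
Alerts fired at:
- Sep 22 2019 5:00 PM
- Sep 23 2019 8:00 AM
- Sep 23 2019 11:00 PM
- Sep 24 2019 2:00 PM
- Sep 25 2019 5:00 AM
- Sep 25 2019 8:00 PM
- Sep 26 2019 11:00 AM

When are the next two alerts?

Spacing: 15, 15, 15, 15, 15, 15 h — constant 15 h.
Sep 26 2019 11:00 AM + 15 h = Sep 27 2019 2:00 AM.
Sep 27 2019 2:00 AM + 15 h = Sep 27 2019 5:00 PM.

Sep 27 2019 2:00 AM, Sep 27 2019 5:00 PM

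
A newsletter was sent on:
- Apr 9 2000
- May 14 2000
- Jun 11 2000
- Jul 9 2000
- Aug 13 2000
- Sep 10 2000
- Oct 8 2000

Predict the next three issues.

These are Sundays at 28- or 35-day spacing (35, 28, 28, 35, 28, 28).
The pattern: 2nd Sunday of the month.
November 2000 — 2nd Sunday is Nov 12 2000.
December 2000 — 2nd Sunday is Dec 10 2000.
2nd Sunday of January 2001: Jan 14 2001.

Nov 12 2000, Dec 10 2000, Jan 14 2001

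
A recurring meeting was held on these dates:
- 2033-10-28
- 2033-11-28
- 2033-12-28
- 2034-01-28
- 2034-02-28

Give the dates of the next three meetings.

The day-of-month is always 28 (31, 30, 31, 31 days between events).
So this recurs on the 28th of each month.
Next: March 2034 → 2034-03-28.
Next: April 2034 → 2034-04-28.
Next: May 2034 → 2034-05-28.

2034-03-28, 2034-04-28, 2034-05-28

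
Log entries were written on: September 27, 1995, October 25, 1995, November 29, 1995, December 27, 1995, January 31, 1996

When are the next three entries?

Every date is a Wednesday; gaps 28, 35, 28, 35 days.
Each is the last Wednesday of its month (at least one falls on the 29th or later, ruling out '4th Wednesday').
Last Wednesday of February 1996: February 28, 1996.
Last Wednesday of March 1996: March 27, 1996.
Last Wednesday of April 1996: April 24, 1996.

February 28, 1996; March 27, 1996; April 24, 1996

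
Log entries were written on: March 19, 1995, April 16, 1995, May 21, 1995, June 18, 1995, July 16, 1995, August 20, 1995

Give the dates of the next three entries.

September 17, 1995; October 15, 1995; November 19, 1995

Gaps: 28, 35, 28, 28, 35 days — a mix of 28 and 35. Every date is a Sunday.
Each is the 3rd Sunday of its month.
3rd Sunday of September 1995: September 17, 1995.
October 1995 — 3rd Sunday is October 15, 1995.
November 1995 — 3rd Sunday is November 19, 1995.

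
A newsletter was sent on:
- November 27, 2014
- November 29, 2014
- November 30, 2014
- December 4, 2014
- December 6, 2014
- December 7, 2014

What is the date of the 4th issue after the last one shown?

December 18, 2014

Every event lands on a Thursday or Saturday or Sunday (gaps cycle 2, 1, 4, 2, 1).
So the schedule is: every Thursday, Saturday and Sunday.
The following Thursday is December 11, 2014.
The following Saturday is December 13, 2014.
Next Sunday: December 14, 2014.
The following Thursday is December 18, 2014.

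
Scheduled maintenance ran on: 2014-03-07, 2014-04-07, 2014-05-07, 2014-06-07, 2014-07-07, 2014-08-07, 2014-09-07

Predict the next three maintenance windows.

Gaps: 31, 30, 31, 30, 31, 31 days — not constant. Every event is on the 7th of the month.
Pattern: the 7th of each month.
Next: October 2014 → 2014-10-07.
November 2014: 2014-11-07.
Next: December 2014 → 2014-12-07.

2014-10-07, 2014-11-07, 2014-12-07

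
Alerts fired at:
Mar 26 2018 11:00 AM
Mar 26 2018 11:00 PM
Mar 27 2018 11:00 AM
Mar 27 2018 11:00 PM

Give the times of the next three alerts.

Mar 28 2018 11:00 AM, Mar 28 2018 11:00 PM, Mar 29 2018 11:00 AM

Spacing: 12, 12, 12 h — constant 12 h.
Mar 27 2018 11:00 PM + 12 h = Mar 28 2018 11:00 AM.
Mar 28 2018 11:00 AM + 12 h = Mar 28 2018 11:00 PM.
Mar 28 2018 11:00 PM + 12 h = Mar 29 2018 11:00 AM.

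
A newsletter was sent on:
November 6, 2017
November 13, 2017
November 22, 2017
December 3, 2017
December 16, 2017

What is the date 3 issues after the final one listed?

February 5, 2018

Gaps: 7, 9, 11, 13 days — each gap is 2 larger than the previous one.
Next gap: 15 days. December 16, 2017 + 15 days = December 31, 2017.
Next gap: 17 days. December 31, 2017 + 17 days = January 17, 2018.
Next gap: 19 days. January 17, 2018 + 19 days = February 5, 2018.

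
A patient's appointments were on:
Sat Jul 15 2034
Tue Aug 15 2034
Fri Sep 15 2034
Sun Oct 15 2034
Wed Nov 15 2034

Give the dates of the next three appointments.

Fri Dec 15 2034, Mon Jan 15 2035, Thu Feb 15 2035

Each date is the 15th; the gaps (31, 31, 30, 31) track the month lengths.
The rule is the 15th of each month.
December 2034: Fri Dec 15 2034.
Next: January 2035 → Mon Jan 15 2035.
Next: February 2035 → Thu Feb 15 2035.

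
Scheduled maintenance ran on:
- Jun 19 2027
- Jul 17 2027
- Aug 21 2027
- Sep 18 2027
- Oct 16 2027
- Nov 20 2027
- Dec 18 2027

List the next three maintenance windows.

All dates are Saturdays, 28, 35, 28, 28, 35, 28 days apart.
Specifically, the 3rd Saturday of each month.
3rd Saturday of January 2028: Jan 15 2028.
3rd Saturday of February 2028: Feb 19 2028.
3rd Saturday of March 2028: Mar 18 2028.

Jan 15 2028, Feb 19 2028, Mar 18 2028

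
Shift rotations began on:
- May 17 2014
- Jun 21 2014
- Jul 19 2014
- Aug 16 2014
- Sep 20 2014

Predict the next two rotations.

Oct 18 2014, Nov 15 2014

All dates are Saturdays, 35, 28, 28, 35 days apart.
Specifically, the 3rd Saturday of each month.
3rd Saturday of October 2014: Oct 18 2014.
3rd Saturday of November 2014: Nov 15 2014.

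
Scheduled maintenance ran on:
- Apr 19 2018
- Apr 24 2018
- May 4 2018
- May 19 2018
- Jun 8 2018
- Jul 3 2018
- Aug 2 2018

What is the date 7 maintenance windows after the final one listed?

Jul 18 2019

The spacing grows by 5 each time: 5, 10, 15, 20, 25, 30 days.
Next gap: 35 days. Aug 2 2018 + 35 days = Sep 6 2018.
Next gap: 40 days. Sep 6 2018 + 40 days = Oct 16 2018.
Next gap: 45 days. Oct 16 2018 + 45 days = Nov 30 2018.
Next gap: 50 days. Nov 30 2018 + 50 days = Jan 19 2019.
Next gap: 55 days. Jan 19 2019 + 55 days = Mar 15 2019.
Next gap: 60 days. Mar 15 2019 + 60 days = May 14 2019.
Next gap: 65 days. May 14 2019 + 65 days = Jul 18 2019.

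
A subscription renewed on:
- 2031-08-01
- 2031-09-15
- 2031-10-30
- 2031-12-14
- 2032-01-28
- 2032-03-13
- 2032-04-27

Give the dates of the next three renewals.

2032-06-11, 2032-07-26, 2032-09-09

Gaps between consecutive events: 45, 45, 45, 45, 45, 45 days — a constant 45-day interval.
2032-04-27 + 45 days = 2032-06-11.
2032-06-11 + 45 days = 2032-07-26.
2032-07-26 + 45 days = 2032-09-09.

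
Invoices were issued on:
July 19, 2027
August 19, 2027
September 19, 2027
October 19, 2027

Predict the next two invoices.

Each date is the 19th; the gaps (31, 31, 30) track the month lengths.
The rule is the 19th of each month.
November 2027: November 19, 2027.
December 2027: December 19, 2027.

November 19, 2027; December 19, 2027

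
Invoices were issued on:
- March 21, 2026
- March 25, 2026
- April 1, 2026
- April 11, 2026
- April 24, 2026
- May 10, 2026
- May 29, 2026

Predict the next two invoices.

Gaps: 4, 7, 10, 13, 16, 19 days — each gap is 3 larger than the previous one.
Next gap: 22 days. May 29, 2026 + 22 days = June 20, 2026.
Next gap: 25 days. June 20, 2026 + 25 days = July 15, 2026.

June 20, 2026; July 15, 2026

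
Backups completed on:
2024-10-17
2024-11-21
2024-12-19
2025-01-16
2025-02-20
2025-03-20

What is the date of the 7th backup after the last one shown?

These are Thursdays at 28- or 35-day spacing (35, 28, 28, 35, 28).
The pattern: 3rd Thursday of the month.
3rd Thursday of April 2025: 2025-04-17.
May 2025 — 3rd Thursday is 2025-05-15.
3rd Thursday of June 2025: 2025-06-19.
3rd Thursday of July 2025: 2025-07-17.
3rd Thursday of August 2025: 2025-08-21.
3rd Thursday of September 2025: 2025-09-18.
October 2025 — 3rd Thursday is 2025-10-16.

2025-10-16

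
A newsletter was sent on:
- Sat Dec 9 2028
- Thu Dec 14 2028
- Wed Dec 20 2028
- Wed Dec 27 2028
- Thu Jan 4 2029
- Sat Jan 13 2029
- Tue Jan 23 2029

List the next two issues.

Gaps: 5, 6, 7, 8, 9, 10 days — each gap is 1 larger than the previous one.
Next gap: 11 days. Tue Jan 23 2029 + 11 days = Sat Feb 3 2029.
Next gap: 12 days. Sat Feb 3 2029 + 12 days = Thu Feb 15 2029.

Sat Feb 3 2029, Thu Feb 15 2029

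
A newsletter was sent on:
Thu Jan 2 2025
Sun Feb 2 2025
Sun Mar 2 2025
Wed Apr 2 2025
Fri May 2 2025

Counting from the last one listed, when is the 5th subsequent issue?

Thu Oct 2 2025

Gaps: 31, 28, 31, 30 days — not constant. Every event is on the 2nd of the month.
Pattern: the 2nd of each month.
Next: June 2025 → Mon Jun 2 2025.
July 2025: Wed Jul 2 2025.
Next: August 2025 → Sat Aug 2 2025.
Next: September 2025 → Tue Sep 2 2025.
Next: October 2025 → Thu Oct 2 2025.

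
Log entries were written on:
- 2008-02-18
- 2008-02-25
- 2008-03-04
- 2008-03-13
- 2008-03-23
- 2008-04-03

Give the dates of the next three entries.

The spacing grows by 1 each time: 7, 8, 9, 10, 11 days.
Next gap: 12 days. 2008-04-03 + 12 days = 2008-04-15.
Next gap: 13 days. 2008-04-15 + 13 days = 2008-04-28.
Next gap: 14 days. 2008-04-28 + 14 days = 2008-05-12.

2008-04-15, 2008-04-28, 2008-05-12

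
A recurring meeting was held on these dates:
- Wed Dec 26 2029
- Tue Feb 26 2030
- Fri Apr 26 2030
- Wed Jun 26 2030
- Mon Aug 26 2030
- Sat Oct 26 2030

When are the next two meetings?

The day-of-month is always 26 (62, 59, 61, 61, 61 days between events).
So this recurs on the 26th of every 2 months.
Next: December 2030 → Thu Dec 26 2030.
February 2031: Wed Feb 26 2031.

Thu Dec 26 2030, Wed Feb 26 2031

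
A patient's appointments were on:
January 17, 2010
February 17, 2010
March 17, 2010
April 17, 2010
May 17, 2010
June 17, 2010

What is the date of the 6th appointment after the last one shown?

Gaps: 31, 28, 31, 30, 31 days — not constant. Every event is on the 17th of the month.
Pattern: the 17th of each month.
July 2010: July 17, 2010.
August 2010: August 17, 2010.
Next: September 2010 → September 17, 2010.
October 2010: October 17, 2010.
Next: November 2010 → November 17, 2010.
Next: December 2010 → December 17, 2010.

December 17, 2010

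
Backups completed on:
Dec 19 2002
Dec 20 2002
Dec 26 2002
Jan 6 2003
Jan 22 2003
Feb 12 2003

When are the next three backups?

The spacing grows by 5 each time: 1, 6, 11, 16, 21 days.
Next gap: 26 days. Feb 12 2003 + 26 days = Mar 10 2003.
Next gap: 31 days. Mar 10 2003 + 31 days = Apr 10 2003.
Next gap: 36 days. Apr 10 2003 + 36 days = May 16 2003.

Mar 10 2003, Apr 10 2003, May 16 2003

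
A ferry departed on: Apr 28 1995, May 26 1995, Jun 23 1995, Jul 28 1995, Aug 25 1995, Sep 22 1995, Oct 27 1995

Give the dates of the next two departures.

These are Fridays at 28- or 35-day spacing (28, 28, 35, 28, 28, 35).
The pattern: 4th Friday of the month.
4th Friday of November 1995: Nov 24 1995.
4th Friday of December 1995: Dec 22 1995.

Nov 24 1995, Dec 22 1995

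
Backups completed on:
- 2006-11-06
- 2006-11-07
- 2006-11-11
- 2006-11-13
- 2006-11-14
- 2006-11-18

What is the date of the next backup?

2006-11-20

Gaps: 1, 4, 2, 1, 4 days — not constant, but cyclic with period 3.
The events fall on every Monday, Tuesday and Saturday.
The following Monday is 2006-11-20.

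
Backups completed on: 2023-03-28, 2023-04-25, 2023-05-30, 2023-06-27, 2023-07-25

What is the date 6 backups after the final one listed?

2024-01-30

Every date is a Tuesday; gaps 28, 35, 28, 28 days.
Each is the last Tuesday of its month (at least one falls on the 29th or later, ruling out '4th Tuesday').
August 2023 ends with Tuesday 2023-08-29.
Last Tuesday of September 2023: 2023-09-26.
Last Tuesday of October 2023: 2023-10-31.
Last Tuesday of November 2023: 2023-11-28.
December 2023 ends with Tuesday 2023-12-26.
January 2024 ends with Tuesday 2024-01-30.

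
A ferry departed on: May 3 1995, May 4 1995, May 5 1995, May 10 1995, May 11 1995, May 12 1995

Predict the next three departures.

May 17 1995, May 18 1995, May 19 1995

The gap pattern 1, 1, 5, 1, 1 repeats every 3 events.
These are the Wednesdays, Thursdays and Fridays of each week.
The following Wednesday is May 17 1995.
The following Thursday is May 18 1995.
The following Friday is May 19 1995.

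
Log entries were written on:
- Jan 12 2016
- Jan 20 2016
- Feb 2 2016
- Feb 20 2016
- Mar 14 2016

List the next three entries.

The spacing grows by 5 each time: 8, 13, 18, 23 days.
Next gap: 28 days. Mar 14 2016 + 28 days = Apr 11 2016.
Next gap: 33 days. Apr 11 2016 + 33 days = May 14 2016.
Next gap: 38 days. May 14 2016 + 38 days = Jun 21 2016.

Apr 11 2016, May 14 2016, Jun 21 2016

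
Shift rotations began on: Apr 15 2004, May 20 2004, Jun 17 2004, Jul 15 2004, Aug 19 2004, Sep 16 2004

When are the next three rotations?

Oct 21 2004, Nov 18 2004, Dec 16 2004

All dates are Thursdays, 35, 28, 28, 35, 28 days apart.
Specifically, the 3rd Thursday of each month.
October 2004 — 3rd Thursday is Oct 21 2004.
November 2004 — 3rd Thursday is Nov 18 2004.
December 2004 — 3rd Thursday is Dec 16 2004.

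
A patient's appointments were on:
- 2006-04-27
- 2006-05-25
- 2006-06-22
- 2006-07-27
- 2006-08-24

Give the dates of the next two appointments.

2006-09-28, 2006-10-26

Gaps: 28, 28, 35, 28 days — a mix of 28 and 35. Every date is a Thursday.
Each is the 4th Thursday of its month.
4th Thursday of September 2006: 2006-09-28.
4th Thursday of October 2006: 2006-10-26.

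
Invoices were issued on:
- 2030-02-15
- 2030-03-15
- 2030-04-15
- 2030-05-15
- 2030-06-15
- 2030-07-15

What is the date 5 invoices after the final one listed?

Gaps: 28, 31, 30, 31, 30 days — not constant. Every event is on the 15th of the month.
Pattern: the 15th of each month.
August 2030: 2030-08-15.
Next: September 2030 → 2030-09-15.
Next: October 2030 → 2030-10-15.
Next: November 2030 → 2030-11-15.
December 2030: 2030-12-15.

2030-12-15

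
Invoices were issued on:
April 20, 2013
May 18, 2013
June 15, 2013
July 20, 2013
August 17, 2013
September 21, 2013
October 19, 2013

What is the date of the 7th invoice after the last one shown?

May 17, 2014

These are Saturdays at 28- or 35-day spacing (28, 28, 35, 28, 35, 28).
The pattern: 3rd Saturday of the month.
November 2013 — 3rd Saturday is November 16, 2013.
3rd Saturday of December 2013: December 21, 2013.
January 2014 — 3rd Saturday is January 18, 2014.
3rd Saturday of February 2014: February 15, 2014.
3rd Saturday of March 2014: March 15, 2014.
April 2014 — 3rd Saturday is April 19, 2014.
3rd Saturday of May 2014: May 17, 2014.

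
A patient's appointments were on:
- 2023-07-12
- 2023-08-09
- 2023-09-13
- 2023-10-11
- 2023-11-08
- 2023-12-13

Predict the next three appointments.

2024-01-10, 2024-02-14, 2024-03-13

Gaps: 28, 35, 28, 28, 35 days — a mix of 28 and 35. Every date is a Wednesday.
Each is the 2nd Wednesday of its month.
January 2024 — 2nd Wednesday is 2024-01-10.
February 2024 — 2nd Wednesday is 2024-02-14.
2nd Wednesday of March 2024: 2024-03-13.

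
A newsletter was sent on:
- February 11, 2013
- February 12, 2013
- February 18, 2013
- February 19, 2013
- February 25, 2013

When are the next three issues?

February 26, 2013; March 4, 2013; March 5, 2013

Gaps: 1, 6, 1, 6 days — not constant, but cyclic with period 2.
The events fall on every Monday and Tuesday.
The following Tuesday is February 26, 2013.
The following Monday is March 4, 2013.
Next Tuesday: March 5, 2013.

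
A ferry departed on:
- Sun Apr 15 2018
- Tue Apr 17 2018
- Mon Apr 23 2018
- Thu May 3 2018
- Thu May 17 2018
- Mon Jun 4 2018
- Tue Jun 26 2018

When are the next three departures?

Gaps: 2, 6, 10, 14, 18, 22 days — each gap is 4 larger than the previous one.
Next gap: 26 days. Tue Jun 26 2018 + 26 days = Sun Jul 22 2018.
Next gap: 30 days. Sun Jul 22 2018 + 30 days = Tue Aug 21 2018.
Next gap: 34 days. Tue Aug 21 2018 + 34 days = Mon Sep 24 2018.

Sun Jul 22 2018, Tue Aug 21 2018, Mon Sep 24 2018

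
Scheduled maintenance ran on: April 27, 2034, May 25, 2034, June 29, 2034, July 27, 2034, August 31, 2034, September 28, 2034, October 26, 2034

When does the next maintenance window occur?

November 30, 2034

Every date is a Thursday; gaps 28, 35, 28, 35, 28, 28 days.
Each is the last Thursday of its month (at least one falls on the 29th or later, ruling out '4th Thursday').
November 2034 ends with Thursday November 30, 2034.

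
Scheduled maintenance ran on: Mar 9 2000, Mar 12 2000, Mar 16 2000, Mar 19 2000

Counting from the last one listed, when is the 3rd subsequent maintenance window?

Mar 30 2000

The gap pattern 3, 4, 3 repeats every 2 events.
These are the Thursdays and Sundays of each week.
Next Thursday: Mar 23 2000.
Next Sunday: Mar 26 2000.
Next Thursday: Mar 30 2000.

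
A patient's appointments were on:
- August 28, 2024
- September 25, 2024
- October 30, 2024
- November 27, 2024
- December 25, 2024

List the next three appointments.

January 29, 2025; February 26, 2025; March 26, 2025

All Wednesdays; the gaps (28, 35, 28, 28) vary with month length.
This is the last Wednesday of each month.
January 2025 ends with Wednesday January 29, 2025.
February 2025 ends with Wednesday February 26, 2025.
Last Wednesday of March 2025: March 26, 2025.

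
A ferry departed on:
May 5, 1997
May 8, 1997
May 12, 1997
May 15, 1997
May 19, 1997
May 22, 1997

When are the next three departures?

May 26, 1997; May 29, 1997; June 2, 1997

Every event lands on a Monday or Thursday (gaps cycle 3, 4, 3, 4, 3).
So the schedule is: every Monday and Thursday.
The following Monday is May 26, 1997.
The following Thursday is May 29, 1997.
Next Monday: June 2, 1997.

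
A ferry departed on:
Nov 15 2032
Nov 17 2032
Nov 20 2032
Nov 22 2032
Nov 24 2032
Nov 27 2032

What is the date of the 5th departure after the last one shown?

Gaps: 2, 3, 2, 2, 3 days — not constant, but cyclic with period 3.
The events fall on every Monday, Wednesday and Saturday.
The following Monday is Nov 29 2032.
The following Wednesday is Dec 1 2032.
Next Saturday: Dec 4 2032.
Next Monday: Dec 6 2032.
Next Wednesday: Dec 8 2032.

Dec 8 2032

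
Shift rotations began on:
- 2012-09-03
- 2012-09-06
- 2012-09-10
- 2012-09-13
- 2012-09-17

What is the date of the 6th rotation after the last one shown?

2012-10-08

Every event lands on a Monday or Thursday (gaps cycle 3, 4, 3, 4).
So the schedule is: every Monday and Thursday.
Next Thursday: 2012-09-20.
The following Monday is 2012-09-24.
Next Thursday: 2012-09-27.
The following Monday is 2012-10-01.
Next Thursday: 2012-10-04.
The following Monday is 2012-10-08.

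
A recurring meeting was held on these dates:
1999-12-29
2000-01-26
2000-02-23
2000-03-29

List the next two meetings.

2000-04-26, 2000-05-31

These are Wednesdays with 28, 28, 35-day gaps.
Each is the final Wednesday of its month — 1999-12-29 is past the 28th, so '4th Wednesday' doesn't fit.
Last Wednesday of April 2000: 2000-04-26.
Last Wednesday of May 2000: 2000-05-31.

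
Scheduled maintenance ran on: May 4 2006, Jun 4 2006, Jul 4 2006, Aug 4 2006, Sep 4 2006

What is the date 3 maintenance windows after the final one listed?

Dec 4 2006

Gaps: 31, 30, 31, 31 days — not constant. Every event is on the 4th of the month.
Pattern: the 4th of each month.
October 2006: Oct 4 2006.
Next: November 2006 → Nov 4 2006.
December 2006: Dec 4 2006.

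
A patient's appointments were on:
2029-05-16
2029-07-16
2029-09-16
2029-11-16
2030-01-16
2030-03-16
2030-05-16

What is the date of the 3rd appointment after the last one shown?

Gaps: 61, 62, 61, 61, 59, 61 days — not constant. Every event is on the 16th of the month.
Pattern: the 16th of every 2 months.
July 2030: 2030-07-16.
Next: September 2030 → 2030-09-16.
Next: November 2030 → 2030-11-16.

2030-11-16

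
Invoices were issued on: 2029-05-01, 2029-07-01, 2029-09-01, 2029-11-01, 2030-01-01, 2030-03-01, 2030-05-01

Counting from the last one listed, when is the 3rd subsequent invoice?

Gaps: 61, 62, 61, 61, 59, 61 days — not constant. Every event is on the 1st of the month.
Pattern: the 1st of every 2 months.
Next: July 2030 → 2030-07-01.
September 2030: 2030-09-01.
Next: November 2030 → 2030-11-01.

2030-11-01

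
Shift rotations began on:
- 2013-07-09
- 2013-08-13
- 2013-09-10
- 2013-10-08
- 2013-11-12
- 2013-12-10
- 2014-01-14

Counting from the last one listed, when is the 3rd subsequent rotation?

2014-04-08

All dates are Tuesdays, 35, 28, 28, 35, 28, 35 days apart.
Specifically, the 2nd Tuesday of each month.
February 2014 — 2nd Tuesday is 2014-02-11.
March 2014 — 2nd Tuesday is 2014-03-11.
April 2014 — 2nd Tuesday is 2014-04-08.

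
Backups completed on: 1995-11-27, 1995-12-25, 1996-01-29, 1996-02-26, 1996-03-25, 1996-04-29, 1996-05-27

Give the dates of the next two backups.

All Mondays; the gaps (28, 35, 28, 28, 35, 28) vary with month length.
This is the last Monday of each month.
June 1996 ends with Monday 1996-06-24.
Last Monday of July 1996: 1996-07-29.

1996-06-24, 1996-07-29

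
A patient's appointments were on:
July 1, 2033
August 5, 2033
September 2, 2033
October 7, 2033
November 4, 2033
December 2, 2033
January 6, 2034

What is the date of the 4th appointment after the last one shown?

Gaps: 35, 28, 35, 28, 28, 35 days — a mix of 28 and 35. Every date is a Friday.
Each is the 1st Friday of its month.
February 2034 — 1st Friday is February 3, 2034.
1st Friday of March 2034: March 3, 2034.
1st Friday of April 2034: April 7, 2034.
May 2034 — 1st Friday is May 5, 2034.

May 5, 2034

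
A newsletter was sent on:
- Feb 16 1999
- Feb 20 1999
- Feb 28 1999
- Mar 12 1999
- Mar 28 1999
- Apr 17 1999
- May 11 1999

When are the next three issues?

Intervals are 4, 8, 12, 16, 20, 24 days — an arithmetic progression with common difference 4.
Next gap: 28 days. May 11 1999 + 28 days = Jun 8 1999.
Next gap: 32 days. Jun 8 1999 + 32 days = Jul 10 1999.
Next gap: 36 days. Jul 10 1999 + 36 days = Aug 15 1999.

Jun 8 1999, Jul 10 1999, Aug 15 1999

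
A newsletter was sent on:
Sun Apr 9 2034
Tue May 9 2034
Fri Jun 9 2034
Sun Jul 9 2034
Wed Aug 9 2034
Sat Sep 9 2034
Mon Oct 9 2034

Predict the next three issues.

Thu Nov 9 2034, Sat Dec 9 2034, Tue Jan 9 2035

Gaps: 30, 31, 30, 31, 31, 30 days — not constant. Every event is on the 9th of the month.
Pattern: the 9th of each month.
November 2034: Thu Nov 9 2034.
December 2034: Sat Dec 9 2034.
Next: January 2035 → Tue Jan 9 2035.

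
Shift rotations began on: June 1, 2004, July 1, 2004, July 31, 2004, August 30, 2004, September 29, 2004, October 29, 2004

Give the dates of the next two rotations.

Gaps between consecutive events: 30, 30, 30, 30, 30 days — a constant 30-day interval.
October 29, 2004 + 30 days = November 28, 2004.
November 28, 2004 + 30 days = December 28, 2004.

November 28, 2004; December 28, 2004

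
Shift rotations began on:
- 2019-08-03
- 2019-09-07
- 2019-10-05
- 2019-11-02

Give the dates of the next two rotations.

2019-12-07, 2020-01-04

These are Saturdays at 28- or 35-day spacing (35, 28, 28).
The pattern: 1st Saturday of the month.
December 2019 — 1st Saturday is 2019-12-07.
January 2020 — 1st Saturday is 2020-01-04.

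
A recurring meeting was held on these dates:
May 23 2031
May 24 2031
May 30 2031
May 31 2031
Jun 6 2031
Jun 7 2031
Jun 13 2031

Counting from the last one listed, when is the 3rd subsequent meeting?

Jun 21 2031

Every event lands on a Friday or Saturday (gaps cycle 1, 6, 1, 6, 1, 6).
So the schedule is: every Friday and Saturday.
The following Saturday is Jun 14 2031.
The following Friday is Jun 20 2031.
Next Saturday: Jun 21 2031.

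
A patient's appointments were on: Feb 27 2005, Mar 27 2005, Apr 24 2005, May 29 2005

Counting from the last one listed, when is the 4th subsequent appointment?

Sep 25 2005

These are Sundays with 28, 28, 35-day gaps.
Each is the final Sunday of its month — May 29 2005 is past the 28th, so '4th Sunday' doesn't fit.
June 2005 ends with Sunday Jun 26 2005.
Last Sunday of July 2005: Jul 31 2005.
Last Sunday of August 2005: Aug 28 2005.
Last Sunday of September 2005: Sep 25 2005.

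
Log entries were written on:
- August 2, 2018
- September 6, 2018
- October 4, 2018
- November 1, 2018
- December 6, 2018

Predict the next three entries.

These are Thursdays at 28- or 35-day spacing (35, 28, 28, 35).
The pattern: 1st Thursday of the month.
January 2019 — 1st Thursday is January 3, 2019.
February 2019 — 1st Thursday is February 7, 2019.
March 2019 — 1st Thursday is March 7, 2019.

January 3, 2019; February 7, 2019; March 7, 2019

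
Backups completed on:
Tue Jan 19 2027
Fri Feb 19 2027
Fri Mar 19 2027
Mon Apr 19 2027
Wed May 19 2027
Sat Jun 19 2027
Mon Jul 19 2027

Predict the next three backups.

Thu Aug 19 2027, Sun Sep 19 2027, Tue Oct 19 2027

Each date is the 19th; the gaps (31, 28, 31, 30, 31, 30) track the month lengths.
The rule is the 19th of each month.
August 2027: Thu Aug 19 2027.
Next: September 2027 → Sun Sep 19 2027.
Next: October 2027 → Tue Oct 19 2027.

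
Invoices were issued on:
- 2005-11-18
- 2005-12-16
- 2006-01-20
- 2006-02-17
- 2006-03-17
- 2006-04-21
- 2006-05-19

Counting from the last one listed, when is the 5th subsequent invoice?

These are Fridays at 28- or 35-day spacing (28, 35, 28, 28, 35, 28).
The pattern: 3rd Friday of the month.
3rd Friday of June 2006: 2006-06-16.
July 2006 — 3rd Friday is 2006-07-21.
August 2006 — 3rd Friday is 2006-08-18.
3rd Friday of September 2006: 2006-09-15.
3rd Friday of October 2006: 2006-10-20.

2006-10-20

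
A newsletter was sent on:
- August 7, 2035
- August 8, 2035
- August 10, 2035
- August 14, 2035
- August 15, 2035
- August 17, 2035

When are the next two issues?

August 21, 2035; August 22, 2035

Every event lands on a Tuesday or Wednesday or Friday (gaps cycle 1, 2, 4, 1, 2).
So the schedule is: every Tuesday, Wednesday and Friday.
Next Tuesday: August 21, 2035.
Next Wednesday: August 22, 2035.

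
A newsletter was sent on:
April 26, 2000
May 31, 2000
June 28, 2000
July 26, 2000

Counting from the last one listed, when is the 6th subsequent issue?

January 31, 2001

These are Wednesdays with 35, 28, 28-day gaps.
Each is the final Wednesday of its month — May 31, 2000 is past the 28th, so '4th Wednesday' doesn't fit.
August 2000 ends with Wednesday August 30, 2000.
Last Wednesday of September 2000: September 27, 2000.
October 2000 ends with Wednesday October 25, 2000.
November 2000 ends with Wednesday November 29, 2000.
December 2000 ends with Wednesday December 27, 2000.
January 2001 ends with Wednesday January 31, 2001.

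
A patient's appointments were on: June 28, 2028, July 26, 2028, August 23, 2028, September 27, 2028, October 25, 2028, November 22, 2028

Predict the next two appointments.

December 27, 2028; January 24, 2029

These are Wednesdays at 28- or 35-day spacing (28, 28, 35, 28, 28).
The pattern: 4th Wednesday of the month.
4th Wednesday of December 2028: December 27, 2028.
4th Wednesday of January 2029: January 24, 2029.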